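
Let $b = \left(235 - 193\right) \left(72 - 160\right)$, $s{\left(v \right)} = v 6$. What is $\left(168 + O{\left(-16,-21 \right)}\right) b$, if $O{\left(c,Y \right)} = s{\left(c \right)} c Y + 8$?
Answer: $118567680$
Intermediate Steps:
$s{\left(v \right)} = 6 v$
$b = -3696$ ($b = 42 \left(-88\right) = -3696$)
$O{\left(c,Y \right)} = 8 + 6 Y c^{2}$ ($O{\left(c,Y \right)} = 6 c c Y + 8 = 6 c^{2} Y + 8 = 6 Y c^{2} + 8 = 8 + 6 Y c^{2}$)
$\left(168 + O{\left(-16,-21 \right)}\right) b = \left(168 + \left(8 + 6 \left(-21\right) \left(-16\right)^{2}\right)\right) \left(-3696\right) = \left(168 + \left(8 + 6 \left(-21\right) 256\right)\right) \left(-3696\right) = \left(168 + \left(8 - 32256\right)\right) \left(-3696\right) = \left(168 - 32248\right) \left(-3696\right) = \left(-32080\right) \left(-3696\right) = 118567680$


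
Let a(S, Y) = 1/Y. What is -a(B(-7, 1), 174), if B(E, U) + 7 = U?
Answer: -1/174 ≈ -0.0057471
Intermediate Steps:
B(E, U) = -7 + U
-a(B(-7, 1), 174) = -1/174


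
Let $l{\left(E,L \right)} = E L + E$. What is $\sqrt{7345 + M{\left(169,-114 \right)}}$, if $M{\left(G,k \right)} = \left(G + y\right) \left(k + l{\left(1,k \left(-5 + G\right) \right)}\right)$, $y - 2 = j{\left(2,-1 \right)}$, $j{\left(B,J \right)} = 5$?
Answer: $i \sqrt{3303039} \approx 1817.4 i$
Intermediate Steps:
$y = 7$ ($y = 2 + 5 = 7$)
$l{\left(E,L \right)} = E + E L$
$M{\left(G,k \right)} = \left(7 + G\right) \left(1 + k + k \left(-5 + G\right)\right)$ ($M{\left(G,k \right)} = \left(G + 7\right) \left(k + 1 \left(1 + k \left(-5 + G\right)\right)\right) = \left(7 + G\right) \left(k + \left(1 + k \left(-5 + G\right)\right)\right) = \left(7 + G\right) \left(1 + k + k \left(-5 + G\right)\right)$)
$\sqrt{7345 + M{\left(169,-114 \right)}} = \sqrt{7345 + \left(7 + 169 - -3192 - 114 \cdot 169^{2} + 3 \cdot 169 \left(-114\right)\right)} = \sqrt{7345 + \left(7 + 169 + 3192 - 3255954 - 57798\right)} = \sqrt{7345 - 3310384} = \sqrt{-3303039} = i \sqrt{3303039}$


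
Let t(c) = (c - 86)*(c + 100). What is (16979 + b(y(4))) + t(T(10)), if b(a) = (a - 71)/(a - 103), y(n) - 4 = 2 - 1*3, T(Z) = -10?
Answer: 208492/25 ≈ 8339.7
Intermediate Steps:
y(n) = 3 (y(n) = 4 + (2 - 1*3) = 4 + (2 - 3) = 4 - 1 = 3)
t(c) = (-86 + c)*(100 + c)
b(a) = (-71 + a)/(-103 + a)
(16979 + b(y(4))) + t(T(10)) = (16979 + (-71 + 3)/(-103 + 3)) + (-8600 + (-10)**2 + 14*(-10)) = (16979 - 68/(-100)) + (-8600 + 100 - 140) = (16979 - 1/100*(-68)) - 8640 = (16979 + 17/25) - 8640 = 424492/25 - 8640 = 208492/25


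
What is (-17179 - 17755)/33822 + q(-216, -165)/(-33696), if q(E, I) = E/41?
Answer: -37234007/36054252 ≈ -1.0327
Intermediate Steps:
q(E, I) = E/41 (q(E, I) = E*(1/41) = E/41)
(-17179 - 17755)/33822 + q(-216, -165)/(-33696) = (-17179 - 17755)/33822 + ((1/41)*(-216))/(-33696) = -34934*1/33822 - 216/41*(-1/33696) = -17467/16911 + 1/6396 = -37234007/36054252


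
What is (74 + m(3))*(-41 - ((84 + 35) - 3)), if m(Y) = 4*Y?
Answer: -13502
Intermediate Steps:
(74 + m(3))*(-41 - ((84 + 35) - 3)) = (74 + 4*3)*(-41 - ((84 + 35) - 3)) = (74 + 12)*(-41 - (119 - 3)) = 86*(-41 - 1*116) = 86*(-41 - 116) = 86*(-157) = -13502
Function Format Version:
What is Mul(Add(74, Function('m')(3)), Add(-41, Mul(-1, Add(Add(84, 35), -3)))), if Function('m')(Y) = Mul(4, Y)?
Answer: -13502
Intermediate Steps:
Mul(Add(74, Function('m')(3)), Add(-41, Mul(-1, Add(Add(84, 35), -3)))) = Mul(Add(74, Mul(4, 3)), Add(-41, Mul(-1, Add(Add(84, 35), -3)))) = Mul(Add(74, 12), Add(-41, Mul(-1, Add(119, -3)))) = Mul(86, Add(-41, Mul(-1, 116))) = Mul(86, Add(-41, -116)) = Mul(86, -157) = -13502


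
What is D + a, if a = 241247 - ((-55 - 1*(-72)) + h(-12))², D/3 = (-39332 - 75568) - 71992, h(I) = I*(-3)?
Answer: -322238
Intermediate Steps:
h(I) = -3*I
D = -560676 (D = 3*((-39332 - 75568) - 71992) = 3*(-114900 - 71992) = 3*(-186892) = -560676)
a = 238438 (a = 241247 - ((-55 - 1*(-72)) - 3*(-12))² = 241247 - ((-55 + 72) + 36)² = 241247 - (17 + 36)² = 241247 - 1*53² = 241247 - 1*2809 = 241247 - 2809 = 238438)
D + a = -560676 + 238438 = -322238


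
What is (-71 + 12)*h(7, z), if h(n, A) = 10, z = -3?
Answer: -590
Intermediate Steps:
(-71 + 12)*h(7, z) = (-71 + 12)*10 = -59*10 = -590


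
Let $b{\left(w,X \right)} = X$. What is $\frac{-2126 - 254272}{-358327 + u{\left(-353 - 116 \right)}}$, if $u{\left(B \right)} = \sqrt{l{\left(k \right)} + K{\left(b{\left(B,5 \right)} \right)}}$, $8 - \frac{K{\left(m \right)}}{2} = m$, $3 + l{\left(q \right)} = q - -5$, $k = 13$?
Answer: $\frac{45937163073}{64199119454} + \frac{128199 \sqrt{21}}{64199119454} \approx 0.71555$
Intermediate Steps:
$l{\left(q \right)} = 2 + q$ ($l{\left(q \right)} = -3 + \left(q - -5\right) = -3 + \left(q + 5\right) = -3 + \left(5 + q\right) = 2 + q$)
$K{\left(m \right)} = 16 - 2 m$
$u{\left(B \right)} = \sqrt{21}$ ($u{\left(B \right)} = \sqrt{\left(2 + 13\right) + \left(16 - 10\right)} = \sqrt{15 + \left(16 - 10\right)} = \sqrt{15 + 6} = \sqrt{21}$)
$\frac{-2126 - 254272}{-358327 + u{\left(-353 - 116 \right)}} = \frac{-2126 - 254272}{-358327 + \sqrt{21}} = - \frac{256398}{-358327 + \sqrt{21}}$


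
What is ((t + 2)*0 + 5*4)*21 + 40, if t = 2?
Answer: 460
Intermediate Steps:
((t + 2)*0 + 5*4)*21 + 40 = ((2 + 2)*0 + 5*4)*21 + 40 = (4*0 + 20)*21 + 40 = (0 + 20)*21 + 40 = 20*21 + 40 = 420 + 40 = 460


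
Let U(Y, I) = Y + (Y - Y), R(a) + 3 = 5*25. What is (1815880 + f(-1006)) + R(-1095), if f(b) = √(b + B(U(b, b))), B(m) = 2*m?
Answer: 1816002 + I*√3018 ≈ 1.816e+6 + 54.936*I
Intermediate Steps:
R(a) = 122 (R(a) = -3 + 5*25 = -3 + 125 = 122)
U(Y, I) = Y (U(Y, I) = Y + 0 = Y)
f(b) = √3*√b (f(b) = √(b + 2*b) = √(3*b) = √3*√b)
(1815880 + f(-1006)) + R(-1095) = (1815880 + √3*√(-1006)) + 122 = (1815880 + √3*(I*√1006)) + 122 = (1815880 + I*√3018) + 122 = 1816002 + I*√3018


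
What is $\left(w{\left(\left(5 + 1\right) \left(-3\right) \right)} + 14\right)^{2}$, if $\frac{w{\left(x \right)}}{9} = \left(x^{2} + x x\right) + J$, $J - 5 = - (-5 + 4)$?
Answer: $34810000$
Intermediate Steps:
$J = 6$ ($J = 5 - \left(-5 + 4\right) = 5 - -1 = 5 + 1 = 6$)
$w{\left(x \right)} = 54 + 18 x^{2}$ ($w{\left(x \right)} = 9 \left(\left(x^{2} + x x\right) + 6\right) = 9 \left(\left(x^{2} + x^{2}\right) + 6\right) = 9 \left(2 x^{2} + 6\right) = 9 \left(6 + 2 x^{2}\right) = 54 + 18 x^{2}$)
$\left(w{\left(\left(5 + 1\right) \left(-3\right) \right)} + 14\right)^{2} = \left(\left(54 + 18 \left(\left(5 + 1\right) \left(-3\right)\right)^{2}\right) + 14\right)^{2} = \left(\left(54 + 18 \left(6 \left(-3\right)\right)^{2}\right) + 14\right)^{2} = \left(\left(54 + 18 \left(-18\right)^{2}\right) + 14\right)^{2} = \left(\left(54 + 18 \cdot 324\right) + 14\right)^{2} = \left(\left(54 + 5832\right) + 14\right)^{2} = \left(5886 + 14\right)^{2} = 5900^{2} = 34810000$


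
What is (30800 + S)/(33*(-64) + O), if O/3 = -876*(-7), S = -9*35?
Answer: 30485/16284 ≈ 1.8721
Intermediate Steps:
S = -315
O = 18396 (O = 3*(-876*(-7)) = 3*6132 = 18396)
(30800 + S)/(33*(-64) + O) = (30800 - 315)/(33*(-64) + 18396) = 30485/(-2112 + 18396) = 30485/16284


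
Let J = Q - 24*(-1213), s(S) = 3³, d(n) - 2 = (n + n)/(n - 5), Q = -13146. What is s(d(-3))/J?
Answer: 3/1774 ≈ 0.0016911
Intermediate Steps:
d(n) = 2 + 2*n/(-5 + n) (d(n) = 2 + (n + n)/(n - 5) = 2 + (2*n)/(-5 + n) = 2 + 2*n/(-5 + n))
s(S) = 27
J = 15966 (J = -13146 - 24*(-1213) = -13146 - 1*(-29112) = -13146 + 29112 = 15966)
s(d(-3))/J = 27/15966 = 27*(1/15966) = 3/1774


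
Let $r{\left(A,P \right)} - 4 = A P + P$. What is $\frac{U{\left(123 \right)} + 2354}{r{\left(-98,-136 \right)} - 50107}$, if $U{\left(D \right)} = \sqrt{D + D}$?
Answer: $- \frac{2354}{36911} - \frac{\sqrt{246}}{36911} \approx -0.0642$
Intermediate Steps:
$r{\left(A,P \right)} = 4 + P + A P$ ($r{\left(A,P \right)} = 4 + \left(A P + P\right) = 4 + \left(P + A P\right) = 4 + P + A P$)
$U{\left(D \right)} = \sqrt{2} \sqrt{D}$ ($U{\left(D \right)} = \sqrt{2 D} = \sqrt{2} \sqrt{D}$)
$\frac{U{\left(123 \right)} + 2354}{r{\left(-98,-136 \right)} - 50107} = \frac{\sqrt{2} \sqrt{123} + 2354}{\left(4 - 136 - -13328\right) - 50107} = \frac{\sqrt{246} + 2354}{\left(4 - 136 + 13328\right) - 50107} = \frac{2354 + \sqrt{246}}{13196 - 50107} = \frac{2354 + \sqrt{246}}{-36911} = \left(2354 + \sqrt{246}\right) \left(- \frac{1}{36911}\right) = - \frac{2354}{36911} - \frac{\sqrt{246}}{36911}$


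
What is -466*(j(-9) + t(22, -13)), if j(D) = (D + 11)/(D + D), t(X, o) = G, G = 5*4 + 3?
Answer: -95996/9 ≈ -10666.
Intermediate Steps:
G = 23 (G = 20 + 3 = 23)
t(X, o) = 23
j(D) = (11 + D)/(2*D) (j(D) = (11 + D)/((2*D)) = (11 + D)*(1/(2*D)) = (11 + D)/(2*D))
-466*(j(-9) + t(22, -13)) = -466*((½)*(11 - 9)/(-9) + 23) = -466*((½)*(-⅑)*2 + 23) = -466*(-⅑ + 23) = -466*206/9 = -95996/9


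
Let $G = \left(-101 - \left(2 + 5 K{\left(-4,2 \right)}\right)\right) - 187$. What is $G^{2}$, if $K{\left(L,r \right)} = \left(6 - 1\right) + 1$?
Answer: $102400$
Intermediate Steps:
$K{\left(L,r \right)} = 6$ ($K{\left(L,r \right)} = 5 + 1 = 6$)
$G = -320$ ($G = \left(-101 - 32\right) - 187 = -133 - 187 = -320$)
$G^{2} = \left(-320\right)^{2} = 102400$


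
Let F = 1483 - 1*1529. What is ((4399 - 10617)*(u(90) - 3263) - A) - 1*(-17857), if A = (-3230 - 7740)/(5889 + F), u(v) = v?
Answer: 115385068323/5843 ≈ 1.9748e+7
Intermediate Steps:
F = -46 (F = 1483 - 1529 = -46)
A = -10970/5843 (A = (-3230 - 7740)/(5889 - 46) = -10970/5843 ≈ -1.8775)
((4399 - 10617)*(u(90) - 3263) - A) - 1*(-17857) = ((4399 - 10617)*(90 - 3263) - 1*(-10970/5843)) - 1*(-17857) = (-6218*(-3173) + 10970/5843) + 17857 = (19729714 + 10970/5843) + 17857 = 115280729872/5843 + 17857 = 115385068323/5843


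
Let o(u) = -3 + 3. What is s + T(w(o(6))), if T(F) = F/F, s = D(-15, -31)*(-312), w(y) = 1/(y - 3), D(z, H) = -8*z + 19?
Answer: -43367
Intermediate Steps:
o(u) = 0
D(z, H) = 19 - 8*z
w(y) = 1/(-3 + y)
s = -43368 (s = (19 - 8*(-15))*(-312) = (19 + 120)*(-312) = 139*(-312) = -43368)
T(F) = 1
s + T(w(o(6))) = -43368 + 1 = -43367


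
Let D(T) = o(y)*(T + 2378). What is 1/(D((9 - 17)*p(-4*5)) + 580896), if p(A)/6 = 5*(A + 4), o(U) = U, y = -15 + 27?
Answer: 1/655512 ≈ 1.5255e-6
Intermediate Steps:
y = 12
p(A) = 120 + 30*A (p(A) = 6*(5*(A + 4)) = 6*(5*(4 + A)) = 6*(20 + 5*A) = 120 + 30*A)
D(T) = 28536 + 12*T (D(T) = 12*(T + 2378) = 12*(2378 + T) = 28536 + 12*T)
1/(D((9 - 17)*p(-4*5)) + 580896) = 1/((28536 + 12*((9 - 17)*(120 + 30*(-4*5)))) + 580896) = 1/((28536 + 12*(-8*(120 + 30*(-20)))) + 580896) = 1/((28536 + 12*(-8*(120 - 600))) + 580896) = 1/((28536 + 12*(-8*(-480))) + 580896) = 1/((28536 + 12*3840) + 580896) = 1/((28536 + 46080) + 580896) = 1/(74616 + 580896) = 1/655512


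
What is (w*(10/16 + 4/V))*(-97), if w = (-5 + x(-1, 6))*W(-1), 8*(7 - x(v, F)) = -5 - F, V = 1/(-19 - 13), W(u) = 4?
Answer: 2668761/16 ≈ 1.6680e+5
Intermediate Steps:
V = -1/32 (V = 1/(-32) = -1/32 ≈ -0.031250)
x(v, F) = 61/8 + F/8 (x(v, F) = 7 - (-5 - F)/8 = 7 + (5/8 + F/8) = 61/8 + F/8)
w = 27/2 (w = (-5 + (61/8 + (1/8)*6))*4 = (-5 + (61/8 + 3/4))*4 = (-5 + 67/8)*4 = (27/8)*4 = 27/2 ≈ 13.500)
(w*(10/16 + 4/V))*(-97) = (27*(10/16 + 4/(-1/32))/2)*(-97) = (27*(10*(1/16) + 4*(-32))/2)*(-97) = (27*(5/8 - 128)/2)*(-97) = ((27/2)*(-1019/8))*(-97) = -27513/16*(-97) = 2668761/16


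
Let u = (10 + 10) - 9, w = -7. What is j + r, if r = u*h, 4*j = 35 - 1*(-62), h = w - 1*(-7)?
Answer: 97/4 ≈ 24.250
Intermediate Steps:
u = 11 (u = 20 - 9 = 11)
h = 0 (h = -7 - 1*(-7) = -7 + 7 = 0)
j = 97/4 (j = (35 - 1*(-62))/4 = (35 + 62)/4 = (¼)*97 = 97/4 ≈ 24.250)
r = 0 (r = 11*0 = 0)
j + r = 97/4 + 0 = 97/4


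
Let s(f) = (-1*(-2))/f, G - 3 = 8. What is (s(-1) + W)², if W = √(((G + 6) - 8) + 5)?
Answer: (-2 + √14)² ≈ 3.0334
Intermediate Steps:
G = 11 (G = 3 + 8 = 11)
s(f) = 2/f
W = √14 (W = √(((11 + 6) - 8) + 5) = √((17 - 8) + 5) = √(9 + 5) = √14 ≈ 3.7417)
(s(-1) + W)² = (2/(-1) + √14)² = (2*(-1) + √14)² = (-2 + √14)²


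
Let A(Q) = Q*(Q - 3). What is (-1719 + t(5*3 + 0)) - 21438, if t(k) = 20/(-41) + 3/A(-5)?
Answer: -37978157/1640 ≈ -23157.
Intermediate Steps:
A(Q) = Q*(-3 + Q)
t(k) = -677/1640 (t(k) = 20/(-41) + 3/((-5*(-3 - 5))) = 20*(-1/41) + 3/((-5*(-8))) = -20/41 + 3/40 = -677/1640)
(-1719 + t(5*3 + 0)) - 21438 = (-1719 - 677/1640) - 21438 = -2819837/1640 - 21438 = -37978157/1640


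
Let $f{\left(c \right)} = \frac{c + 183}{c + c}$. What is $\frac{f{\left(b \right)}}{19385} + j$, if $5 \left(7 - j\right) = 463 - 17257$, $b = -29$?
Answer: $\frac{378426976}{112433} \approx 3365.8$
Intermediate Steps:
$f{\left(c \right)} = \frac{183 + c}{2 c}$
$j = \frac{16829}{5}$ ($j = 7 - \frac{463 - 17257}{5} = 7 - - \frac{16794}{5} = 7 + \frac{16794}{5} = \frac{16829}{5} \approx 3365.8$)
$\frac{f{\left(b \right)}}{19385} + j = \frac{\frac{1}{2} \frac{1}{-29} \left(183 - 29\right)}{19385} + \frac{16829}{5} = \frac{1}{2} \left(- \frac{1}{29}\right) 154 \cdot \frac{1}{19385} + \frac{16829}{5} = \left(- \frac{77}{29}\right) \frac{1}{19385} + \frac{16829}{5} = - \frac{77}{562165} + \frac{16829}{5} = \frac{378426976}{112433}$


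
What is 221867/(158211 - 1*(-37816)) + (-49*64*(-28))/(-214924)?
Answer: 448114769/619572161 ≈ 0.72326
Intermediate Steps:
221867/(158211 - 1*(-37816)) + (-49*64*(-28))/(-214924) = 221867/(158211 + 37816) - 3136*(-28)*(-1/214924) = 221867/196027 + 87808*(-1/214924) = 221867*(1/196027) - 21952/53731 = 13051/11531 - 21952/53731 = 448114769/619572161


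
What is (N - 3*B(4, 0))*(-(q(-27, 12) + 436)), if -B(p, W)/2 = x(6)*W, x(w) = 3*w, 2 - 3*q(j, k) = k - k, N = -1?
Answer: 1310/3 ≈ 436.67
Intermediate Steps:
q(j, k) = ⅔ (q(j, k) = ⅔ - (k - k)/3 = ⅔ - ⅓*0 = ⅔ + 0 = ⅔)
B(p, W) = -36*W (B(p, W) = -2*3*6*W = -36*W)
(N - 3*B(4, 0))*(-(q(-27, 12) + 436)) = (-1 - (-108)*0)*(-(⅔ + 436)) = (-1 - 3*0)*(-1*1310/3) = (-1 + 0)*(-1310/3) = -1*(-1310/3) = 1310/3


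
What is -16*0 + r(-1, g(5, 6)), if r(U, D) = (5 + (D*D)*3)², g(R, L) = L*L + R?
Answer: 25482304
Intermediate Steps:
g(R, L) = R + L² (g(R, L) = L² + R = R + L²)
r(U, D) = (5 + 3*D²)² (r(U, D) = (5 + D²*3)² = (5 + 3*D²)²)
-16*0 + r(-1, g(5, 6)) = -16*0 + (5 + 3*(5 + 6²)²)² = 0 + (5 + 3*(5 + 36)²)² = 0 + (5 + 3*41²)² = 0 + (5 + 3*1681)² = 0 + (5 + 5043)² = 0 + 5048² = 0 + 25482304 = 25482304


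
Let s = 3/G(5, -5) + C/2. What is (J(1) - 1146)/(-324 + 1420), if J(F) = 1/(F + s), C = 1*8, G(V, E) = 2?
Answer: -1862/1781 ≈ -1.0455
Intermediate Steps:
C = 8
s = 11/2 (s = 3/2 + 8/2 = 3*(½) + 8*(½) = 3/2 + 4 = 11/2 ≈ 5.5000)
J(F) = 1/(11/2 + F) (J(F) = 1/(F + 11/2) = 1/(11/2 + F))
(J(1) - 1146)/(-324 + 1420) = (2/(11 + 2*1) - 1146)/(-324 + 1420) = (2/(11 + 2) - 1146)/1096 = (2/13 - 1146)*(1/1096) = -14896/13*1/1096 = -1862/1781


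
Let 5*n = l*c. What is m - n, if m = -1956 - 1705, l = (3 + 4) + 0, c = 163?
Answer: -19446/5 ≈ -3889.2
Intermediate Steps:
l = 7 (l = 7 + 0 = 7)
n = 1141/5 (n = (7*163)/5 = (⅕)*1141 = 1141/5 ≈ 228.20)
m = -3661
m - n = -3661 - 1*1141/5 = -3661 - 1141/5 = -19446/5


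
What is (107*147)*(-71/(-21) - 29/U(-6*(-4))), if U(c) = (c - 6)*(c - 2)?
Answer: 6867581/132 ≈ 52027.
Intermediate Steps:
U(c) = (-6 + c)*(-2 + c)
(107*147)*(-71/(-21) - 29/U(-6*(-4))) = (107*147)*(-71/(-21) - 29/(12 + (-6*(-4))² - (-48)*(-4))) = 15729*(-71*(-1/21) - 29/(12 + 24² - 8*24)) = 15729*(71/21 - 29/(12 + 576 - 192)) = 15729*(71/21 - 29/396) = 15729*(9169/2772) = 6867581/132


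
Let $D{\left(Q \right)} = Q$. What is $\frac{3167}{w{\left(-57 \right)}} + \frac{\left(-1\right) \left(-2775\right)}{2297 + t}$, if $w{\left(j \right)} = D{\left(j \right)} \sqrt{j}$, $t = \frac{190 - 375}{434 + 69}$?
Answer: $\frac{1395825}{1155206} + \frac{3167 i \sqrt{57}}{3249} \approx 1.2083 + 7.3593 i$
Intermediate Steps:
$t = - \frac{185}{503} \approx -0.36779$
$w{\left(j \right)} = j^{\frac{3}{2}}$ ($w{\left(j \right)} = j \sqrt{j} = j^{\frac{3}{2}}$)
$\frac{3167}{w{\left(-57 \right)}} + \frac{\left(-1\right) \left(-2775\right)}{2297 + t} = \frac{3167}{\left(-57\right)^{\frac{3}{2}}} + \frac{\left(-1\right) \left(-2775\right)}{2297 - \frac{185}{503}} = \frac{3167}{\left(-57\right) i \sqrt{57}} + \frac{2775}{\frac{1155206}{503}} = 3167 \frac{i \sqrt{57}}{3249} + 2775 \cdot \frac{503}{1155206} = \frac{3167 i \sqrt{57}}{3249} + \frac{1395825}{1155206} = \frac{1395825}{1155206} + \frac{3167 i \sqrt{57}}{3249}$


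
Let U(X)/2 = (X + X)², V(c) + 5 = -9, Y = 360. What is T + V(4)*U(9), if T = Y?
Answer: -8712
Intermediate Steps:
V(c) = -14 (V(c) = -5 - 9 = -14)
U(X) = 8*X² (U(X) = 2*(X + X)² = 2*(2*X)² = 2*(4*X²) = 8*X²)
T = 360
T + V(4)*U(9) = 360 - 112*9² = 360 - 112*81 = 360 - 14*648 = 360 - 9072 = -8712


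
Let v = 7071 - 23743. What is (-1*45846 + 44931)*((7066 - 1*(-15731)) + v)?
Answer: -5604375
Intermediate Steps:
v = -16672
(-1*45846 + 44931)*((7066 - 1*(-15731)) + v) = (-1*45846 + 44931)*((7066 - 1*(-15731)) - 16672) = (-45846 + 44931)*((7066 + 15731) - 16672) = -915*(22797 - 16672) = -915*6125 = -5604375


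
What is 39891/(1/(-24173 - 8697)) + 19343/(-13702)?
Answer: -17966297682683/13702 ≈ -1.3112e+9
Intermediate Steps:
39891/(1/(-24173 - 8697)) + 19343/(-13702) = 39891/(1/(-32870)) + 19343*(-1/13702) = 39891/(-1/32870) - 19343/13702 = 39891*(-32870) - 19343/13702 = -1311217170 - 19343/13702 = -17966297682683/13702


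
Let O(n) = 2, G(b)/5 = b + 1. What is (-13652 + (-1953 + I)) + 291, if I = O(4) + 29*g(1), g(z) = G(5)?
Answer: -14442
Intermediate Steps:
G(b) = 5 + 5*b (G(b) = 5*(b + 1) = 5*(1 + b) = 5 + 5*b)
g(z) = 30 (g(z) = 5 + 5*5 = 5 + 25 = 30)
I = 872 (I = 2 + 29*30 = 2 + 870 = 872)
(-13652 + (-1953 + I)) + 291 = (-13652 + (-1953 + 872)) + 291 = (-13652 - 1081) + 291 = -14733 + 291 = -14442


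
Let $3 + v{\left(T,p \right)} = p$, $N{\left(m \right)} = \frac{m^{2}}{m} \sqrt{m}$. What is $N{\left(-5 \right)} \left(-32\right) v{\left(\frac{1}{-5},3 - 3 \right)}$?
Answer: $- 480 i \sqrt{5} \approx - 1073.3 i$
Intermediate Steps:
$N{\left(m \right)} = m^{\frac{3}{2}}$ ($N{\left(m \right)} = m \sqrt{m} = m^{\frac{3}{2}}$)
$v{\left(T,p \right)} = -3 + p$
$N{\left(-5 \right)} \left(-32\right) v{\left(\frac{1}{-5},3 - 3 \right)} = \left(-5\right)^{\frac{3}{2}} \left(-32\right) \left(-3 + \left(3 - 3\right)\right) = - 5 i \sqrt{5} \left(-32\right) \left(-3 + 0\right) = 160 i \sqrt{5} \left(-3\right) = - 480 i \sqrt{5}$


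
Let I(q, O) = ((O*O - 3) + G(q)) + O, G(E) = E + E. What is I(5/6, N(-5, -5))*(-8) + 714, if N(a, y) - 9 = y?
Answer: 1694/3 ≈ 564.67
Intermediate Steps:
G(E) = 2*E
N(a, y) = 9 + y
I(q, O) = -3 + O + O**2 + 2*q (I(q, O) = ((O*O - 3) + 2*q) + O = ((O**2 - 3) + 2*q) + O = ((-3 + O**2) + 2*q) + O = (-3 + O**2 + 2*q) + O = -3 + O + O**2 + 2*q)
I(5/6, N(-5, -5))*(-8) + 714 = (-3 + (9 - 5) + (9 - 5)**2 + 2*(5/6))*(-8) + 714 = (-3 + 4 + 4**2 + 2*(5*(1/6)))*(-8) + 714 = (-3 + 4 + 16 + 2*(5/6))*(-8) + 714 = (-3 + 4 + 16 + 5/3)*(-8) + 714 = (56/3)*(-8) + 714 = -448/3 + 714 = 1694/3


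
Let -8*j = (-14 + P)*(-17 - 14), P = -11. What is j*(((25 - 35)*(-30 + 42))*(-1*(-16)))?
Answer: 186000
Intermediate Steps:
j = -775/8 (j = -(-14 - 11)*(-17 - 14)/8 = -(-25)*(-31)/8 = -1/8*775 = -775/8 ≈ -96.875)
j*(((25 - 35)*(-30 + 42))*(-1*(-16))) = -775*(25 - 35)*(-30 + 42)*(-1*(-16))/8 = -775*(-10*12)*16/8 = -(-11625)*16 = -775/8*(-1920) = 186000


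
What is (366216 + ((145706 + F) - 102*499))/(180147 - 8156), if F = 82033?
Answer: 543057/171991 ≈ 3.1575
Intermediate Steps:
(366216 + ((145706 + F) - 102*499))/(180147 - 8156) = (366216 + ((145706 + 82033) - 102*499))/(180147 - 8156) = (366216 + (227739 - 50898))/171991 = (366216 + 176841)*(1/171991) = 543057*(1/171991) = 543057/171991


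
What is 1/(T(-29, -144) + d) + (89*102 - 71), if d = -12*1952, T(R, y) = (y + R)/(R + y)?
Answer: 210970960/23423 ≈ 9007.0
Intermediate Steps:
T(R, y) = 1 (T(R, y) = (R + y)/(R + y) = 1)
d = -23424
1/(T(-29, -144) + d) + (89*102 - 71) = 1/(1 - 23424) + (89*102 - 71) = 1/(-23423) + (9078 - 71) = -1/23423 + 9007 = 210970960/23423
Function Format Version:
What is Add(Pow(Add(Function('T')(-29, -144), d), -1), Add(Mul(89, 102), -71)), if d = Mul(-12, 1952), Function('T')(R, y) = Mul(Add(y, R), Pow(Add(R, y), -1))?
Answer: Rational(210970960, 23423) ≈ 9007.0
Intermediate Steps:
Function('T')(R, y) = 1 (Function('T')(R, y) = Mul(Add(R, y), Pow(Add(R, y), -1)) = 1)
d = -23424
Add(Pow(Add(Function('T')(-29, -144), d), -1), Add(Mul(89, 102), -71)) = Add(Pow(Add(1, -23424), -1), Add(Mul(89, 102), -71)) = Add(Pow(-23423, -1), Add(9078, -71)) = Add(Rational(-1, 23423), 9007) = Rational(210970960, 23423)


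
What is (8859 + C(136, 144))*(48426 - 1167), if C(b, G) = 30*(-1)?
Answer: 417249711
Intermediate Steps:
C(b, G) = -30
(8859 + C(136, 144))*(48426 - 1167) = (8859 - 30)*(48426 - 1167) = 8829*47259 = 417249711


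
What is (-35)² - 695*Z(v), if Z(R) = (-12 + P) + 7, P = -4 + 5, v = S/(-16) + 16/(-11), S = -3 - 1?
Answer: 4005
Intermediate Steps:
S = -4
v = -53/44 (v = -4/(-16) + 16/(-11) = -4*(-1/16) + 16*(-1/11) = ¼ - 16/11 = -53/44 ≈ -1.2045)
P = 1
Z(R) = -4 (Z(R) = (-12 + 1) + 7 = -11 + 7 = -4)
(-35)² - 695*Z(v) = (-35)² - 695*(-4) = 1225 + 2780 = 4005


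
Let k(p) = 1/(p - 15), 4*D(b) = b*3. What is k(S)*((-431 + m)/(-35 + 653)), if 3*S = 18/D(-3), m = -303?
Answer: 367/5459 ≈ 0.067228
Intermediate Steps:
D(b) = 3*b/4 (D(b) = (b*3)/4 = (3*b)/4 = 3*b/4)
S = -8/3 (S = (18/(((¾)*(-3))))/3 = (18/(-9/4))/3 = (18*(-4/9))/3 = (⅓)*(-8) = -8/3 ≈ -2.6667)
k(p) = 1/(-15 + p)
k(S)*((-431 + m)/(-35 + 653)) = ((-431 - 303)/(-35 + 653))/(-15 - 8/3) = (-734/618)/(-53/3) = -(-2202)/(53*618) = -3/53*(-367/309) = 367/5459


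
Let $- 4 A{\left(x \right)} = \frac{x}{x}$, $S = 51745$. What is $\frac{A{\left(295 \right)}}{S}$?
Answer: $- \frac{1}{206980} \approx -4.8314 \cdot 10^{-6}$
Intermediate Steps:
$A{\left(x \right)} = - \frac{1}{4}$ ($A{\left(x \right)} = - \frac{x \frac{1}{x}}{4} = \left(- \frac{1}{4}\right) 1 = - \frac{1}{4}$)
$\frac{A{\left(295 \right)}}{S} = - \frac{1}{4 \cdot 51745} = \left(- \frac{1}{4}\right) \frac{1}{51745} = - \frac{1}{206980}$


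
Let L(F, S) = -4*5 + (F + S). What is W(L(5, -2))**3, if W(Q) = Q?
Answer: -4913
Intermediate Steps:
L(F, S) = -20 + F + S (L(F, S) = -20 + (F + S) = -20 + F + S)
W(L(5, -2))**3 = (-20 + 5 - 2)**3 = (-17)**3 = -4913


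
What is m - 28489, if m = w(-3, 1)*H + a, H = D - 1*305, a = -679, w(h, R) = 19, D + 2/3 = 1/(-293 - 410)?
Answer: -3882302/111 ≈ -34976.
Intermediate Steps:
D = -1409/2109 (D = -⅔ + 1/(-293 - 410) = -⅔ + 1/(-703) = -⅔ - 1/703 = -1409/2109 ≈ -0.66809)
H = -644654/2109 (H = -1409/2109 - 1*305 = -1409/2109 - 305 = -644654/2109 ≈ -305.67)
m = -720023/111 (m = 19*(-644654/2109) - 679 = -644654/111 - 679 = -720023/111 ≈ -6486.7)
m - 28489 = -720023/111 - 28489 = -3882302/111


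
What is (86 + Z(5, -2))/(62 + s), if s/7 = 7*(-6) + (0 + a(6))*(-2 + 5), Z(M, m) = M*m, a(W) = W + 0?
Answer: -38/53 ≈ -0.71698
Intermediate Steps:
a(W) = W
s = -168 (s = 7*(7*(-6) + (0 + 6)*(-2 + 5)) = 7*(-42 + 6*3) = 7*(-42 + 18) = 7*(-24) = -168)
(86 + Z(5, -2))/(62 + s) = (86 + 5*(-2))/(62 - 168) = (86 - 10)/(-106) = 76*(-1/106) = -38/53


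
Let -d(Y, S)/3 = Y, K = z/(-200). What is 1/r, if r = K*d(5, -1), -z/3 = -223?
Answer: 40/2007 ≈ 0.019930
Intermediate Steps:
z = 669 (z = -3*(-223) = 669)
K = -669/200 (K = 669/(-200) = 669*(-1/200) = -669/200 ≈ -3.3450)
d(Y, S) = -3*Y
r = 2007/40 (r = -(-2007)*5/200 = -669/200*(-15) = 2007/40 ≈ 50.175)
1/r = 1/(2007/40) = 40/2007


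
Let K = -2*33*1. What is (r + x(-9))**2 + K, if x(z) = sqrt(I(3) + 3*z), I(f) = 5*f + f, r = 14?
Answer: 121 + 84*I ≈ 121.0 + 84.0*I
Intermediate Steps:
I(f) = 6*f
x(z) = sqrt(18 + 3*z) (x(z) = sqrt(6*3 + 3*z) = sqrt(18 + 3*z))
K = -66 (K = -66*1 = -66)
(r + x(-9))**2 + K = (14 + sqrt(18 + 3*(-9)))**2 - 66 = (14 + sqrt(18 - 27))**2 - 66 = (14 + sqrt(-9))**2 - 66 = (14 + 3*I)**2 - 66 = -66 + (14 + 3*I)**2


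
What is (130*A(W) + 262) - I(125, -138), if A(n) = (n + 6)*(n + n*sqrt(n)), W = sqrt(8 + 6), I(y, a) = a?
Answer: 2220 + 780*sqrt(14) + 780*14**(3/4) + 1820*14**(1/4) ≈ 14304.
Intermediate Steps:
W = sqrt(14) ≈ 3.7417
A(n) = (6 + n)*(n + n**(3/2))
(130*A(W) + 262) - I(125, -138) = (130*((sqrt(14))**2 + (sqrt(14))**(5/2) + 6*sqrt(14) + 6*(sqrt(14))**(3/2)) + 262) - 1*(-138) = (130*(14 + 14*14**(1/4) + 6*sqrt(14) + 6*14**(3/4)) + 262) + 138 = (130*(14 + 6*sqrt(14) + 6*14**(3/4) + 14*14**(1/4)) + 262) + 138 = ((1820 + 780*sqrt(14) + 780*14**(3/4) + 1820*14**(1/4)) + 262) + 138 = (2082 + 780*sqrt(14) + 780*14**(3/4) + 1820*14**(1/4)) + 138 = 2220 + 780*sqrt(14) + 780*14**(3/4) + 1820*14**(1/4)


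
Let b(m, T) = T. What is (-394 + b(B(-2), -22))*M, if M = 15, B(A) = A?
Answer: -6240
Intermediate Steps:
(-394 + b(B(-2), -22))*M = (-394 - 22)*15 = -416*15 = -6240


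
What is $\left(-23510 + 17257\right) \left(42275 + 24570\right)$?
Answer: $-417981785$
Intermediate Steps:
$\left(-23510 + 17257\right) \left(42275 + 24570\right) = \left(-6253\right) 66845 = -417981785$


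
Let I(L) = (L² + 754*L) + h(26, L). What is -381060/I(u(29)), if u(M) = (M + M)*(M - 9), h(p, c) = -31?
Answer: -381060/2220209 ≈ -0.17163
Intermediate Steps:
u(M) = 2*M*(-9 + M) (u(M) = (2*M)*(-9 + M) = 2*M*(-9 + M))
I(L) = -31 + L² + 754*L (I(L) = (L² + 754*L) - 31 = -31 + L² + 754*L)
-381060/I(u(29)) = -381060/(-31 + (2*29*(-9 + 29))² + 754*(2*29*(-9 + 29))) = -381060/(-31 + (2*29*20)² + 754*(2*29*20)) = -381060/(-31 + 1160² + 754*1160) = -381060/(-31 + 1345600 + 874640) = -381060/2220209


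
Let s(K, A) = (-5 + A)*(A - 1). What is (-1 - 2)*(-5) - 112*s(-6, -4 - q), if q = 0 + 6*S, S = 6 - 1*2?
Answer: -107169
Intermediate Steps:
S = 4 (S = 6 - 2 = 4)
q = 24 (q = 0 + 6*4 = 0 + 24 = 24)
s(K, A) = (-1 + A)*(-5 + A) (s(K, A) = (-5 + A)*(-1 + A) = (-1 + A)*(-5 + A))
(-1 - 2)*(-5) - 112*s(-6, -4 - q) = (-1 - 2)*(-5) - 112*(5 + (-4 - 1*24)**2 - 6*(-4 - 1*24)) = -3*(-5) - 112*(5 + (-4 - 24)**2 - 6*(-4 - 24)) = 15 - 112*(5 + (-28)**2 - 6*(-28)) = 15 - 112*(5 + 784 + 168) = 15 - 112*957 = 15 - 107184 = -107169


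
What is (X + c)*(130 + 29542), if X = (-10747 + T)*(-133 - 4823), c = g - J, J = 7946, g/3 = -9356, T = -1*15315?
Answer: 3831463999376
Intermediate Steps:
T = -15315
g = -28068 (g = 3*(-9356) = -28068)
c = -36014 (c = -28068 - 1*7946 = -28068 - 7946 = -36014)
X = 129163272 (X = (-10747 - 15315)*(-133 - 4823) = -26062*(-4956) = 129163272)
(X + c)*(130 + 29542) = (129163272 - 36014)*(130 + 29542) = 129127258*29672 = 3831463999376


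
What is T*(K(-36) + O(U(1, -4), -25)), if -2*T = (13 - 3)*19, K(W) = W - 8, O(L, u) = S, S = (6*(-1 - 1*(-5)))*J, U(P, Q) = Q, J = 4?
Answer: -4940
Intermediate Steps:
S = 96 (S = (6*(-1 - 1*(-5)))*4 = (6*(-1 + 5))*4 = (6*4)*4 = 24*4 = 96)
O(L, u) = 96
K(W) = -8 + W
T = -95 (T = -(13 - 3)*19/2 = -5*19 = -½*190 = -95)
T*(K(-36) + O(U(1, -4), -25)) = -95*((-8 - 36) + 96) = -95*(-44 + 96) = -95*52 = -4940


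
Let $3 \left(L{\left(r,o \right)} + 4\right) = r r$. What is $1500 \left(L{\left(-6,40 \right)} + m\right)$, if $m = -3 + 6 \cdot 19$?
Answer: $178500$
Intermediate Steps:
$m = 111$ ($m = -3 + 114 = 111$)
$L{\left(r,o \right)} = -4 + \frac{r^{2}}{3}$ ($L{\left(r,o \right)} = -4 + \frac{r r}{3} = -4 + \frac{r^{2}}{3}$)
$1500 \left(L{\left(-6,40 \right)} + m\right) = 1500 \left(\left(-4 + \frac{\left(-6\right)^{2}}{3}\right) + 111\right) = 1500 \left(\left(-4 + \frac{1}{3} \cdot 36\right) + 111\right) = 1500 \left(\left(-4 + 12\right) + 111\right) = 1500 \left(8 + 111\right) = 1500 \cdot 119 = 178500$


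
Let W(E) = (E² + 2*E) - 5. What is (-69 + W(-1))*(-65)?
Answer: 4875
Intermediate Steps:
W(E) = -5 + E² + 2*E
(-69 + W(-1))*(-65) = (-69 + (-5 + (-1)² + 2*(-1)))*(-65) = (-69 + (-5 + 1 - 2))*(-65) = (-69 - 6)*(-65) = -75*(-65) = 4875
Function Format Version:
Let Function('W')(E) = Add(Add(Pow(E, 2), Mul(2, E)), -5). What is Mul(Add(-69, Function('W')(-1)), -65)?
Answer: 4875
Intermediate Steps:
Function('W')(E) = Add(-5, Pow(E, 2), Mul(2, E))
Mul(Add(-69, Function('W')(-1)), -65) = Mul(Add(-69, Add(-5, Pow(-1, 2), Mul(2, -1))), -65) = Mul(Add(-69, Add(-5, 1, -2)), -65) = Mul(Add(-69, -6), -65) = Mul(-75, -65) = 4875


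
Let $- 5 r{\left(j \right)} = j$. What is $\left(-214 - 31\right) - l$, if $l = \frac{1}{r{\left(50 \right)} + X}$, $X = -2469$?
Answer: $- \frac{607354}{2479} \approx -245.0$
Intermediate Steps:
$r{\left(j \right)} = - \frac{j}{5}$
$l = - \frac{1}{2479}$ ($l = \frac{1}{\left(- \frac{1}{5}\right) 50 - 2469} = \frac{1}{-10 - 2469} = \frac{1}{-2479} = - \frac{1}{2479} \approx -0.00040339$)
$\left(-214 - 31\right) - l = \left(-214 - 31\right) - - \frac{1}{2479} = -245 + \frac{1}{2479} = - \frac{607354}{2479}$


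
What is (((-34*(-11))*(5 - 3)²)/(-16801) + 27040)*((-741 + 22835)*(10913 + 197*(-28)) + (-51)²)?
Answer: 54172219538634936/16801 ≈ 3.2243e+12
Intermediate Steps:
(((-34*(-11))*(5 - 3)²)/(-16801) + 27040)*((-741 + 22835)*(10913 + 197*(-28)) + (-51)²) = ((374*2²)*(-1/16801) + 27040)*(22094*(10913 - 5516) + 2601) = ((374*4)*(-1/16801) + 27040)*(22094*5397 + 2601) = (1496*(-1/16801) + 27040)*(119241318 + 2601) = (-1496/16801 + 27040)*119243919 = (454297544/16801)*119243919 = 54172219538634936/16801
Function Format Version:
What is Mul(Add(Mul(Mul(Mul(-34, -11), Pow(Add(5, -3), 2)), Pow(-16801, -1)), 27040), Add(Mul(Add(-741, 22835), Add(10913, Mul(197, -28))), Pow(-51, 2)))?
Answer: Rational(54172219538634936, 16801) ≈ 3.2243e+12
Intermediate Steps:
Mul(Add(Mul(Mul(Mul(-34, -11), Pow(Add(5, -3), 2)), Pow(-16801, -1)), 27040), Add(Mul(Add(-741, 22835), Add(10913, Mul(197, -28))), Pow(-51, 2))) = Mul(Add(Mul(Mul(374, Pow(2, 2)), Rational(-1, 16801)), 27040), Add(Mul(22094, Add(10913, -5516)), 2601)) = Mul(Add(Mul(Mul(374, 4), Rational(-1, 16801)), 27040), Add(Mul(22094, 5397), 2601)) = Mul(Add(Mul(1496, Rational(-1, 16801)), 27040), Add(119241318, 2601)) = Mul(Add(Rational(-1496, 16801), 27040), 119243919) = Mul(Rational(454297544, 16801), 119243919) = Rational(54172219538634936, 16801)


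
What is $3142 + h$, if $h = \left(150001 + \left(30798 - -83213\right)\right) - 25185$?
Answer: $241969$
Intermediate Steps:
$h = 238827$ ($h = \left(150001 + \left(30798 + 83213\right)\right) - 25185 = \left(150001 + 114011\right) - 25185 = 264012 - 25185 = 238827$)
$3142 + h = 3142 + 238827 = 241969$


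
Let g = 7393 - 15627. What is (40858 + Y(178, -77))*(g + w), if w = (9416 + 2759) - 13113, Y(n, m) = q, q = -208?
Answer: -372841800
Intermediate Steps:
Y(n, m) = -208
w = -938 (w = 12175 - 13113 = -938)
g = -8234
(40858 + Y(178, -77))*(g + w) = (40858 - 208)*(-8234 - 938) = 40650*(-9172) = -372841800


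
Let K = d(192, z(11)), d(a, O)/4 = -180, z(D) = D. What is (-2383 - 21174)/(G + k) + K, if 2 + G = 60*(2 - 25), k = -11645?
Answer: -9355883/13027 ≈ -718.19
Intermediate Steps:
G = -1382 (G = -2 + 60*(2 - 25) = -2 + 60*(-23) = -2 - 1380 = -1382)
d(a, O) = -720 (d(a, O) = 4*(-180) = -720)
K = -720
(-2383 - 21174)/(G + k) + K = (-2383 - 21174)/(-1382 - 11645) - 720 = -23557/(-13027) - 720 = -23557*(-1/13027) - 720 = 23557/13027 - 720 = -9355883/13027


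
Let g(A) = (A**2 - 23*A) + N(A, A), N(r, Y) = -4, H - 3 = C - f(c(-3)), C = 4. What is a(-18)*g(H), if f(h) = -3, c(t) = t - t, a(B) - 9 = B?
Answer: 1206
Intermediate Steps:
a(B) = 9 + B
c(t) = 0
H = 10 (H = 3 + (4 - 1*(-3)) = 3 + (4 + 3) = 3 + 7 = 10)
g(A) = -4 + A**2 - 23*A (g(A) = (A**2 - 23*A) - 4 = -4 + A**2 - 23*A)
a(-18)*g(H) = (9 - 18)*(-4 + 10**2 - 23*10) = -9*(-4 + 100 - 230) = -9*(-134) = 1206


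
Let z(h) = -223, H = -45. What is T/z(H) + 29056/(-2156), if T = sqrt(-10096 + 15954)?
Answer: -7264/539 - sqrt(5858)/223 ≈ -13.820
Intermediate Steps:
T = sqrt(5858) ≈ 76.538
T/z(H) + 29056/(-2156) = sqrt(5858)/(-223) + 29056/(-2156) = sqrt(5858)*(-1/223) + 29056*(-1/2156) = -sqrt(5858)/223 - 7264/539 = -7264/539 - sqrt(5858)/223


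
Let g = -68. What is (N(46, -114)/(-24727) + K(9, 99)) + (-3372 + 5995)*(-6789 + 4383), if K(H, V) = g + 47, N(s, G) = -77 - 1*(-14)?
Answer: -156051083130/24727 ≈ -6.3110e+6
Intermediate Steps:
N(s, G) = -63 (N(s, G) = -77 + 14 = -63)
K(H, V) = -21 (K(H, V) = -68 + 47 = -21)
(N(46, -114)/(-24727) + K(9, 99)) + (-3372 + 5995)*(-6789 + 4383) = (-63/(-24727) - 21) + (-3372 + 5995)*(-6789 + 4383) = (-63*(-1/24727) - 21) + 2623*(-2406) = (63/24727 - 21) - 6310938 = -519204/24727 - 6310938 = -156051083130/24727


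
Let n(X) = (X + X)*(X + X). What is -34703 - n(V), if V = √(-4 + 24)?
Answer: -34783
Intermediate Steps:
V = 2*√5 (V = √20 = 2*√5 ≈ 4.4721)
n(X) = 4*X² (n(X) = (2*X)*(2*X) = 4*X²)
-34703 - n(V) = -34703 - 4*(2*√5)² = -34703 - 4*20 = -34703 - 1*80 = -34703 - 80 = -34783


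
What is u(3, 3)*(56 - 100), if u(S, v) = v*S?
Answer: -396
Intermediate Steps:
u(S, v) = S*v
u(3, 3)*(56 - 100) = (3*3)*(56 - 100) = 9*(-44) = -396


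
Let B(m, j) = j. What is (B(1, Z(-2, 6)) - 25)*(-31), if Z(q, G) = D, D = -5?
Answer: 930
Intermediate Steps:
Z(q, G) = -5
(B(1, Z(-2, 6)) - 25)*(-31) = (-5 - 25)*(-31) = -30*(-31) = 930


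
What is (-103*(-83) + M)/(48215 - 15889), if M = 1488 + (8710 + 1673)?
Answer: 10210/16163 ≈ 0.63169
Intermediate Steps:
M = 11871 (M = 1488 + 10383 = 11871)
(-103*(-83) + M)/(48215 - 15889) = (-103*(-83) + 11871)/(48215 - 15889) = (8549 + 11871)/32326 = 20420*(1/32326) = 10210/16163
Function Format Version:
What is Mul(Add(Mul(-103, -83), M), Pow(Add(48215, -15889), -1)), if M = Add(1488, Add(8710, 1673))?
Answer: Rational(10210, 16163) ≈ 0.63169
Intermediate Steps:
M = 11871 (M = Add(1488, 10383) = 11871)
Mul(Add(Mul(-103, -83), M), Pow(Add(48215, -15889), -1)) = Mul(Add(Mul(-103, -83), 11871), Pow(Add(48215, -15889), -1)) = Mul(Add(8549, 11871), Pow(32326, -1)) = Mul(20420, Rational(1, 32326)) = Rational(10210, 16163)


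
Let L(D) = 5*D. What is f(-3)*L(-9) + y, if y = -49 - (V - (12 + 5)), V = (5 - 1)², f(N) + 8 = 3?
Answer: 177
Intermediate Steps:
f(N) = -5 (f(N) = -8 + 3 = -5)
V = 16 (V = 4² = 16)
y = -48 (y = -49 - (16 - (12 + 5)) = -49 - (16 - 1*17) = -49 - (16 - 17) = -49 - 1*(-1) = -49 + 1 = -48)
f(-3)*L(-9) + y = -25*(-9) - 48 = -5*(-45) - 48 = 225 - 48 = 177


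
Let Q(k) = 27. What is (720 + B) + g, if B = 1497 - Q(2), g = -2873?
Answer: -683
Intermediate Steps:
B = 1470 (B = 1497 - 1*27 = 1497 - 27 = 1470)
(720 + B) + g = (720 + 1470) - 2873 = 2190 - 2873 = -683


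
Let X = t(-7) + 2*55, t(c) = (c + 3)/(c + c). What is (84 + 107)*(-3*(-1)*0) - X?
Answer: -772/7 ≈ -110.29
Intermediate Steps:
t(c) = (3 + c)/(2*c) (t(c) = (3 + c)/((2*c)) = (3 + c)*(1/(2*c)) = (3 + c)/(2*c))
X = 772/7 (X = (½)*(3 - 7)/(-7) + 2*55 = (½)*(-⅐)*(-4) + 110 = 2/7 + 110 = 772/7 ≈ 110.29)
(84 + 107)*(-3*(-1)*0) - X = (84 + 107)*(-3*(-1)*0) - 1*772/7 = 191*(3*0) - 772/7 = 191*0 - 772/7 = 0 - 772/7 = -772/7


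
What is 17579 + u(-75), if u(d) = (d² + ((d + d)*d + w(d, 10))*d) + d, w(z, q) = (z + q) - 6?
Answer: -815296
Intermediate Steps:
w(z, q) = -6 + q + z (w(z, q) = (q + z) - 6 = -6 + q + z)
u(d) = d + d² + d*(4 + d + 2*d²) (u(d) = (d² + ((d + d)*d + (-6 + 10 + d))*d) + d = (d² + ((2*d)*d + (4 + d))*d) + d = (d² + (2*d² + (4 + d))*d) + d = (d² + (4 + d + 2*d²)*d) + d = (d² + d*(4 + d + 2*d²)) + d = d + d² + d*(4 + d + 2*d²))
17579 + u(-75) = 17579 - 75*(5 + 2*(-75) + 2*(-75)²) = 17579 - 75*(5 - 150 + 2*5625) = 17579 - 75*(5 - 150 + 11250) = 17579 - 75*11105 = 17579 - 832875 = -815296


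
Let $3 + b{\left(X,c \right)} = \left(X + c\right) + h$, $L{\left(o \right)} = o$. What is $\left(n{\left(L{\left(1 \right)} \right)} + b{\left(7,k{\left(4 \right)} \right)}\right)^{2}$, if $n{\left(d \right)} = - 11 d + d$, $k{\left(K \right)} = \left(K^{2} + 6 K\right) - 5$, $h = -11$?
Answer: $324$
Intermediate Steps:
$k{\left(K \right)} = -5 + K^{2} + 6 K$
$n{\left(d \right)} = - 10 d$
$b{\left(X,c \right)} = -14 + X + c$ ($b{\left(X,c \right)} = -3 - \left(11 - X - c\right) = -3 + \left(-11 + X + c\right) = -14 + X + c$)
$\left(n{\left(L{\left(1 \right)} \right)} + b{\left(7,k{\left(4 \right)} \right)}\right)^{2} = \left(\left(-10\right) 1 + \left(-14 + 7 + \left(-5 + 4^{2} + 6 \cdot 4\right)\right)\right)^{2} = \left(-10 + \left(-14 + 7 + \left(-5 + 16 + 24\right)\right)\right)^{2} = \left(-10 + \left(-14 + 7 + 35\right)\right)^{2} = \left(-10 + 28\right)^{2} = 18^{2} = 324$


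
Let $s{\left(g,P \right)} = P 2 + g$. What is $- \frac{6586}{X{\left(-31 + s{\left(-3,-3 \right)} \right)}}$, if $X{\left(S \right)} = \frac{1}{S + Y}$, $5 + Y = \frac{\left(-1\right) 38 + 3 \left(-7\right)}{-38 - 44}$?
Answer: $\frac{11956883}{41} \approx 2.9163 \cdot 10^{5}$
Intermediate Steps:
$s{\left(g,P \right)} = g + 2 P$ ($s{\left(g,P \right)} = 2 P + g = g + 2 P$)
$Y = - \frac{351}{82}$ ($Y = -5 + \frac{\left(-1\right) 38 + 3 \left(-7\right)}{-38 - 44} = -5 + \frac{-38 - 21}{-82} = -5 - - \frac{59}{82} = -5 + \frac{59}{82} = - \frac{351}{82} \approx -4.2805$)
$X{\left(S \right)} = \frac{1}{- \frac{351}{82} + S}$ ($X{\left(S \right)} = \frac{1}{S - \frac{351}{82}} = \frac{1}{- \frac{351}{82} + S}$)
$- \frac{6586}{X{\left(-31 + s{\left(-3,-3 \right)} \right)}} = - \frac{6586}{82 \frac{1}{-351 + 82 \left(-31 + \left(-3 + 2 \left(-3\right)\right)\right)}} = - \frac{6586}{82 \frac{1}{-351 + 82 \left(-31 - 9\right)}} = - \frac{6586}{82 \frac{1}{-351 + 82 \left(-40\right)}} = - \frac{6586}{82 \frac{1}{-351 - 3280}} = - \frac{6586}{82 \frac{1}{-3631}} = - \frac{6586}{82 \left(- \frac{1}{3631}\right)} = - \frac{6586}{- \frac{82}{3631}} = \left(-6586\right) \left(- \frac{3631}{82}\right) = \frac{11956883}{41}$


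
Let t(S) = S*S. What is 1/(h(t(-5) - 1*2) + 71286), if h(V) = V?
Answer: 1/71309 ≈ 1.4023e-5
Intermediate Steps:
t(S) = S²
1/(h(t(-5) - 1*2) + 71286) = 1/(((-5)² - 1*2) + 71286) = 1/((25 - 2) + 71286) = 1/(23 + 71286) = 1/71309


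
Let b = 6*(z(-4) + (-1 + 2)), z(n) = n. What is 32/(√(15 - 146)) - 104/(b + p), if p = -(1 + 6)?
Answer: 104/25 - 32*I*√131/131 ≈ 4.16 - 2.7959*I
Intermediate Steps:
b = -18 (b = 6*(-4 + (-1 + 2)) = 6*(-4 + 1) = 6*(-3) = -18)
p = -7 (p = -1*7 = -7)
32/(√(15 - 146)) - 104/(b + p) = 32/(√(15 - 146)) - 104/(-18 - 7) = 32/(√(-131)) - 104/(-25) = 32/((I*√131)) - 104*(-1/25) = 32*(-I*√131/131) + 104/25 = -32*I*√131/131 + 104/25 = 104/25 - 32*I*√131/131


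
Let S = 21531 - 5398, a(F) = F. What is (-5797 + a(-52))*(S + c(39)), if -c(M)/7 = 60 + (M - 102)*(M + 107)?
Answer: -468499051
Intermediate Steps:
S = 16133
c(M) = -420 - 7*(-102 + M)*(107 + M) (c(M) = -7*(60 + (M - 102)*(M + 107)) = -7*(60 + (-102 + M)*(107 + M)) = -420 - 7*(-102 + M)*(107 + M))
(-5797 + a(-52))*(S + c(39)) = (-5797 - 52)*(16133 + (75978 - 35*39 - 7*39²)) = -5849*(16133 + (75978 - 1365 - 7*1521)) = -5849*(16133 + (75978 - 1365 - 10647)) = -5849*(16133 + 63966) = -5849*80099 = -468499051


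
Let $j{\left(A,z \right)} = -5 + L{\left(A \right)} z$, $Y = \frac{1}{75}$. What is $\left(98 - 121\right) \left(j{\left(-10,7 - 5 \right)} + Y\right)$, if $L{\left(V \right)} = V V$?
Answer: $- \frac{336398}{75} \approx -4485.3$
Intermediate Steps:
$Y = \frac{1}{75} \approx 0.013333$
$L{\left(V \right)} = V^{2}$
$j{\left(A,z \right)} = -5 + z A^{2}$ ($j{\left(A,z \right)} = -5 + A^{2} z = -5 + z A^{2}$)
$\left(98 - 121\right) \left(j{\left(-10,7 - 5 \right)} + Y\right) = \left(98 - 121\right) \left(\left(-5 + \left(7 - 5\right) \left(-10\right)^{2}\right) + \frac{1}{75}\right) = - 23 \left(\left(-5 + 2 \cdot 100\right) + \frac{1}{75}\right) = - 23 \left(\left(-5 + 200\right) + \frac{1}{75}\right) = - 23 \left(195 + \frac{1}{75}\right) = \left(-23\right) \frac{14626}{75} = - \frac{336398}{75}$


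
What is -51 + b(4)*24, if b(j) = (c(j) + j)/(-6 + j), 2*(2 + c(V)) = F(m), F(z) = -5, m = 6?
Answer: -45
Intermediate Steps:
c(V) = -9/2 (c(V) = -2 + (½)*(-5) = -2 - 5/2 = -9/2)
b(j) = (-9/2 + j)/(-6 + j)
-51 + b(4)*24 = -51 + ((-9/2 + 4)/(-6 + 4))*24 = -51 + (-½/(-2))*24 = -51 - ½*(-½)*24 = -51 + (¼)*24 = -51 + 6 = -45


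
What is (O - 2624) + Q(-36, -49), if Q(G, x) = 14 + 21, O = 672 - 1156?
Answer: -3073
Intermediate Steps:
O = -484
Q(G, x) = 35
(O - 2624) + Q(-36, -49) = (-484 - 2624) + 35 = -3108 + 35 = -3073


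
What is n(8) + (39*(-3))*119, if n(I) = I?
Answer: -13915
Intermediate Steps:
n(8) + (39*(-3))*119 = 8 + (39*(-3))*119 = 8 - 117*119 = 8 - 13923 = -13915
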